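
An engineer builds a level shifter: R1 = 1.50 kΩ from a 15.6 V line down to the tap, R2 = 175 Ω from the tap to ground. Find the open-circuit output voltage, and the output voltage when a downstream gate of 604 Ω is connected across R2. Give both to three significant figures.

Open-circuit: V = 15.6 × 175/(1500 + 175) = 1.63 V.
With the load, R2 becomes R2‖R_L = 135.7 Ω, so V = 15.6 × 135.7/1636 = 1.29 V.

Unloaded: 1.63 V; loaded: 1.29 V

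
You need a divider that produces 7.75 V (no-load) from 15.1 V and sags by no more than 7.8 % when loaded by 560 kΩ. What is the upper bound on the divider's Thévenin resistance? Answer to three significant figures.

Loading drop = R_th/(R_th + R_L) ≤ 0.0780, so R_th ≤ R_L · ε/(1−ε) = 560 kΩ × 0.0780/0.9220 = 47.4 kΩ.

R_th ≤ 47.4 kΩ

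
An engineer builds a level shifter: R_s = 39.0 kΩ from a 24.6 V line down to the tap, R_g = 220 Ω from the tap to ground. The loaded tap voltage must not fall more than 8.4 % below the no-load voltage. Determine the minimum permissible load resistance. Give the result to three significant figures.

Output resistance R_th = R_s‖R_g = (39000 × 220)/39220 = 218.8 Ω.
The fractional drop is R_th/(R_th + R_L); requiring this ≤ 0.0840 gives R_L ≥ R_th(1/0.0840 − 1) = 218.8 × 10.90 = 2.39 kΩ.

R_L(min) ≈ 2.39 kΩ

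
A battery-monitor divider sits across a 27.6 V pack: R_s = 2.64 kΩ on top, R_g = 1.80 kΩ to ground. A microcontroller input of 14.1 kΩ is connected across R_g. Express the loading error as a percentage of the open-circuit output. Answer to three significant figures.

7.06 %

The divider's output (Thévenin) resistance is R_s‖R_g = 1.070 kΩ.
Fractional drop under load = R_th/(R_th + R_L) = 1.070 / (1.070 + 14.1) = 0.07055.
So the output falls by 7.06 %.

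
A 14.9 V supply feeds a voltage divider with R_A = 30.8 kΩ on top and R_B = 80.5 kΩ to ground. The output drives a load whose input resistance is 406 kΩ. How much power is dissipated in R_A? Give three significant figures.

P ≈ 0.712 mW

Total resistance from the source is R_A + (R_B‖R_L) = 97.98 kΩ, so I = 14.9/97.98 kΩ = 0.1521 mA.
P = I²·R_A = (0.1521 mA)² × 30.8 kΩ = 0.712 mW.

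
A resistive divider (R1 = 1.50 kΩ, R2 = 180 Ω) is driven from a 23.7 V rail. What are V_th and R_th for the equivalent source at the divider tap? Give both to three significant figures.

V_th is the open-circuit tap voltage: 23.7 × 180/(1500 + 180) = 2.54 V.
With the supply zeroed, R1 and R2 appear in parallel from the tap: R_th = R1‖R2 = (1500 × 180)/1680 = 161 Ω.

V_th = 2.54 V, R_th = 161 Ω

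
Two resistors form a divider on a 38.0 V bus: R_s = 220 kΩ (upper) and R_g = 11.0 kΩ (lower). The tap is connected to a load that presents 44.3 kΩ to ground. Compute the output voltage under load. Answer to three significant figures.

The load sits in parallel with R_g: R_g‖R_L = (11.0 × 44.3) / (11.0 + 44.3) = 8.812 kΩ.
V_out = 38.0 × 8.812 / (220 + 8.812) = 38.0 × 8.812/228.8 = 1.46 V.
(Unloaded it would have been 1.81 V.)

V_out ≈ 1.46 V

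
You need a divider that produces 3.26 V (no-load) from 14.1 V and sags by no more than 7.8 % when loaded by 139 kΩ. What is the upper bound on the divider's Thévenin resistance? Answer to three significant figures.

Loading drop = R_th/(R_th + R_L) ≤ 0.0780, so R_th ≤ R_L · ε/(1−ε) = 139 kΩ × 0.0780/0.9220 = 11.8 kΩ.
(Any R1, R2 with R2/(R1+R2) = 0.231 and R1‖R2 ≤ 11.8 kΩ will meet the spec.)

R_th ≤ 11.8 kΩ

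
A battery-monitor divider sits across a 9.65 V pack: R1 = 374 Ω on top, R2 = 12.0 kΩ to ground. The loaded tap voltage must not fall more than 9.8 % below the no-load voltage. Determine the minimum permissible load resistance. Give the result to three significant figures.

R_L(min) ≈ 3.34 kΩ

Output resistance R_th = R1‖R2 = (374 × 12000)/12370 = 362.7 Ω.
The fractional drop is R_th/(R_th + R_L); requiring this ≤ 0.0980 gives R_L ≥ R_th(1/0.0980 − 1) = 362.7 × 9.204 = 3.34 kΩ.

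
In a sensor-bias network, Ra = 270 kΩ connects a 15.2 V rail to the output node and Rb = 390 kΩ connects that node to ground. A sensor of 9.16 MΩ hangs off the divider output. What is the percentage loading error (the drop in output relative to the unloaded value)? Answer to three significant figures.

1.71 %

The divider's output (Thévenin) resistance is Ra‖Rb = 159.5 kΩ.
Fractional drop under load = R_th/(R_th + R_L) = 159.5 / (159.5 + 9160) = 0.01712.
So the output falls by 1.71 %.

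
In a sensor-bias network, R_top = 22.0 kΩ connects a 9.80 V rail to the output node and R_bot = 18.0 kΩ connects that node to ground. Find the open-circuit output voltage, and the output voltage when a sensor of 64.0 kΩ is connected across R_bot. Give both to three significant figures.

Unloaded: 4.41 V; loaded: 3.82 V

Open-circuit: V = 9.80 × 18.0/(22.0 + 18.0) = 4.41 V.
With the load, R_bot becomes R_bot‖R_L = 14.05 kΩ, so V = 9.80 × 14.05/36.05 = 3.82 V.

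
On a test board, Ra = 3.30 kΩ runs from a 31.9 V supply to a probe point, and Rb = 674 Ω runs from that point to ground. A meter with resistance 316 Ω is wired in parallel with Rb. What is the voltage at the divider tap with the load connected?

The load sits in parallel with Rb: Rb‖R_L = (674 × 316) / (674 + 316) = 215.1 Ω.
V_out = 31.9 × 215.1 / (3300 + 215.1) = 31.9 × 215.1/3515 = 1.95 V.

V_out ≈ 1.95 V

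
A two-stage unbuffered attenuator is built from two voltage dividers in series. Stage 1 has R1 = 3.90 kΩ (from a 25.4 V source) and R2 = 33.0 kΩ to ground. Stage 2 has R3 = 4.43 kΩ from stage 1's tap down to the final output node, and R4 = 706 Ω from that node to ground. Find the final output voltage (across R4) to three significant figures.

Stage 2 presents R3+R4 = 5136 Ω as a load on stage 1's tap.
Stage 1's lower leg becomes R2‖(R3+R4) = 4444 Ω, so V_mid = 25.4 × 4444/8344 = 13.53 V.
Stage 2 is itself unloaded: V_out = V_mid × R4/(R3+R4) = 13.53 × 706/5136 = 1.86 V.

V_out ≈ 1.86 V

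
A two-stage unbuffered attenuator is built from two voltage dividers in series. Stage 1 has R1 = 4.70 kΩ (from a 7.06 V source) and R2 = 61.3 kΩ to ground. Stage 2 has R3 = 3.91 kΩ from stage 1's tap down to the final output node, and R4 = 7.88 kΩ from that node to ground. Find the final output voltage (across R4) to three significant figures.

Stage 2 presents R3+R4 = 11.79 kΩ as a load on stage 1's tap.
Stage 1's lower leg becomes R2‖(R3+R4) = 9.888 kΩ, so V_mid = 7.06 × 9.888/14.59 = 4.785 V.
Stage 2 is itself unloaded: V_out = V_mid × R4/(R3+R4) = 4.785 × 7.88/11.79 = 3.20 V.

V_out ≈ 3.20 V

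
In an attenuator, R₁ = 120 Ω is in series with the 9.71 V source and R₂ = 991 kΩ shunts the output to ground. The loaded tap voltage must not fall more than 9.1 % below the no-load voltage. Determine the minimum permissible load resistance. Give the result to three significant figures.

R_L(min) ≈ 1.20 kΩ

Output resistance R_th = R₁‖R₂ = (120 × 991000)/991100 = 120.0 Ω.
The fractional drop is R_th/(R_th + R_L); requiring this ≤ 0.0910 gives R_L ≥ R_th(1/0.0910 − 1) = 120.0 × 9.989 = 1.20 kΩ.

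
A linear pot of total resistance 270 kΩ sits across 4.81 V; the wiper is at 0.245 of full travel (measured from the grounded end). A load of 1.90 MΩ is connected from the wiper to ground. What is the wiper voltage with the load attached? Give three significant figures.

The wiper splits the pot into (1−α)R = 203.8 kΩ above and αR = 66.15 kΩ below.
Lower section ‖ load = 63.92 kΩ.
V_wiper = 4.81 × 63.92/(203.8 + 63.92) = 1.15 V.

V ≈ 1.15 V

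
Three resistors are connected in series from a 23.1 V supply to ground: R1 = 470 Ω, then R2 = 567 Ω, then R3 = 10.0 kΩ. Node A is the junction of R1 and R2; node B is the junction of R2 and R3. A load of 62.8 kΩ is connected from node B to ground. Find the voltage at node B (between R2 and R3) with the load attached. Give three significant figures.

V ≈ 20.6 V

At node B, R3 is in parallel with the load: R3‖R_L = 8626 Ω.
Below node A the resistance is R2 + (R3‖R_L) = 9193 Ω, so V_A = 23.1 × 9193/9663 = 21.98 V.
Then V_B = V_A × (R3‖R_L)/(R2 + R3‖R_L) = 21.98 × 8626/9193 = 20.6 V.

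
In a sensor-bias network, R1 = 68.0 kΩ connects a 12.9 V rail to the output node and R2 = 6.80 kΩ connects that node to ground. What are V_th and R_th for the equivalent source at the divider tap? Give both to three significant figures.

V_th is the open-circuit tap voltage: 12.9 × 6.80/(68.0 + 6.80) = 1.17 V.
With the supply zeroed, R1 and R2 appear in parallel from the tap: R_th = R1‖R2 = (68.0 × 6.80)/74.80 = 6.18 kΩ.

V_th = 1.17 V, R_th = 6.18 kΩ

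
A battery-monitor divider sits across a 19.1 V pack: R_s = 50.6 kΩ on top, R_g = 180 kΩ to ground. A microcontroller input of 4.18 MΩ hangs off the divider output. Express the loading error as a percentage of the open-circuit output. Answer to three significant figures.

The divider's output (Thévenin) resistance is R_s‖R_g = 39.50 kΩ.
Fractional drop under load = R_th/(R_th + R_L) = 39.50 / (39.50 + 4180) = 0.009361.
So the output falls by 0.936 %.

0.936 %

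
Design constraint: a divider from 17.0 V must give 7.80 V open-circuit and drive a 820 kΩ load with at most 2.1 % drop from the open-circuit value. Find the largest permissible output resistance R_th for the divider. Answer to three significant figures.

Loading drop = R_th/(R_th + R_L) ≤ 0.0210, so R_th ≤ R_L · ε/(1−ε) = 820 kΩ × 0.0210/0.9790 = 17.6 kΩ.
(Any R1, R2 with R2/(R1+R2) = 0.459 and R1‖R2 ≤ 17.6 kΩ will meet the spec.)

R_th ≤ 17.6 kΩ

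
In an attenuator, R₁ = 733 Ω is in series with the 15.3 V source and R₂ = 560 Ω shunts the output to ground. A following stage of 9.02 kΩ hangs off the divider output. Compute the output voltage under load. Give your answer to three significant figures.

V_out ≈ 6.40 V

The load sits in parallel with R₂: R₂‖R_L = (560 × 9020) / (560 + 9020) = 527.3 Ω.
V_out = 15.3 × 527.3 / (733 + 527.3) = 15.3 × 527.3/1260 = 6.40 V.
(Unloaded it would have been 6.63 V.)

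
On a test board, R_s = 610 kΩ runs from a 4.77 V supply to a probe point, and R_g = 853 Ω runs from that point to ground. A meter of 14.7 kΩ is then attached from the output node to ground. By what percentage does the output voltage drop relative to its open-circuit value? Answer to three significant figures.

The divider's output (Thévenin) resistance is R_s‖R_g = 851.8 Ω.
Fractional drop under load = R_th/(R_th + R_L) = 851.8 / (851.8 + 14700) = 0.05477.
So the output falls by 5.48 %.

5.48 %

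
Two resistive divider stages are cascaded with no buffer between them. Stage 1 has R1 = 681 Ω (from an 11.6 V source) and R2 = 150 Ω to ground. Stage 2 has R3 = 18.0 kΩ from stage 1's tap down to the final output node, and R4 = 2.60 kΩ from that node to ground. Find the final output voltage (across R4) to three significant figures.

V_out ≈ 0.263 V

Stage 2 presents R3+R4 = 20600 Ω as a load on stage 1's tap.
Stage 1's lower leg becomes R2‖(R3+R4) = 148.9 Ω, so V_mid = 11.6 × 148.9/829.9 = 2.081 V.
Stage 2 is itself unloaded: V_out = V_mid × R4/(R3+R4) = 2.081 × 2600/20600 = 0.263 V.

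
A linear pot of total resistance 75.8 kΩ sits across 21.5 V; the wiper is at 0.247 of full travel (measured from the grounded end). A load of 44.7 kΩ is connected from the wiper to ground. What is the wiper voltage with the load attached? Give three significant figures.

The wiper splits the pot into (1−α)R = 57.08 kΩ above and αR = 18.72 kΩ below.
Lower section ‖ load = 13.20 kΩ.
V_wiper = 21.5 × 13.20/(57.08 + 13.20) = 4.04 V.

V ≈ 4.04 V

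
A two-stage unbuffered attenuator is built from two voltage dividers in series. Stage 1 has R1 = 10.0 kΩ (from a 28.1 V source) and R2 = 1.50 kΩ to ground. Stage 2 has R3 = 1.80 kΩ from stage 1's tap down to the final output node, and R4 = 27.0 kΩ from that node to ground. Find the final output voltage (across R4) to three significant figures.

Stage 2 presents R3+R4 = 28.80 kΩ as a load on stage 1's tap.
Stage 1's lower leg becomes R2‖(R3+R4) = 1.426 kΩ, so V_mid = 28.1 × 1.426/11.43 = 3.506 V.
Stage 2 is itself unloaded: V_out = V_mid × R4/(R3+R4) = 3.506 × 27.0/28.80 = 3.29 V.

V_out ≈ 3.29 V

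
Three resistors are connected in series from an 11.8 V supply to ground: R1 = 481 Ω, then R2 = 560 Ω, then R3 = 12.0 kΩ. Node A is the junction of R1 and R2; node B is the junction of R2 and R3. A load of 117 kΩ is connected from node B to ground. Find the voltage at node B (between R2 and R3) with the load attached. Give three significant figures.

V ≈ 10.8 V

At node B, R3 is in parallel with the load: R3‖R_L = 10880 Ω.
Below node A the resistance is R2 + (R3‖R_L) = 11440 Ω, so V_A = 11.8 × 11440/11920 = 11.32 V.
Then V_B = V_A × (R3‖R_L)/(R2 + R3‖R_L) = 11.32 × 10880/11440 = 10.8 V.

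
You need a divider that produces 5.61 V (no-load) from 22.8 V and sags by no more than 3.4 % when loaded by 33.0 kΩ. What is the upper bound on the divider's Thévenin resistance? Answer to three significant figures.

R_th ≤ 1.16 kΩ

Loading drop = R_th/(R_th + R_L) ≤ 0.0340, so R_th ≤ R_L · ε/(1−ε) = 33.0 kΩ × 0.0340/0.9660 = 1.16 kΩ.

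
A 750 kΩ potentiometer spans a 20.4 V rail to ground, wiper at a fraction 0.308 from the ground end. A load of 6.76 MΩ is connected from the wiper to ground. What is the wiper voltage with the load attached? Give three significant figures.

The wiper splits the pot into (1−α)R = 519.0 kΩ above and αR = 231.0 kΩ below.
Lower section ‖ load = 223.4 kΩ.
V_wiper = 20.4 × 223.4/(519.0 + 223.4) = 6.14 V.

V ≈ 6.14 V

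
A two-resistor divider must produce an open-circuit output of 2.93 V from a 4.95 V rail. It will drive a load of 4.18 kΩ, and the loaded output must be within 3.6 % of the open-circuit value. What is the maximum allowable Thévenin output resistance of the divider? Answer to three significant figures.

R_th ≤ 156 Ω

Loading drop = R_th/(R_th + R_L) ≤ 0.0360, so R_th ≤ R_L · ε/(1−ε) = 4.18 kΩ × 0.0360/0.9640 = 156 Ω.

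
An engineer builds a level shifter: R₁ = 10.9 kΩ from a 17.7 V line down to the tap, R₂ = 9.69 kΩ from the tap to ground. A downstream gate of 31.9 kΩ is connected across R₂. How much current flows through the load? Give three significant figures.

R₂‖R_L = 7.432 kΩ; V_out = 17.7 × 7.432/18.33 = 7.176 V.
I_L = V_out / R_L = 7.176 / 31.9 kΩ = 0.225 mA.

I_L ≈ 0.225 mA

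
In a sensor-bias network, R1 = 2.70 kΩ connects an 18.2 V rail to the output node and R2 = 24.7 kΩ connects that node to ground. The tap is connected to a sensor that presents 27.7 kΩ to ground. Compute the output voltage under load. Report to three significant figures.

The load sits in parallel with R2: R2‖R_L = (24.7 × 27.7) / (24.7 + 27.7) = 13.06 kΩ.
V_out = 18.2 × 13.06 / (2.70 + 13.06) = 18.2 × 13.06/15.76 = 15.1 V.
(Unloaded it would have been 16.4 V.)

V_out ≈ 15.1 V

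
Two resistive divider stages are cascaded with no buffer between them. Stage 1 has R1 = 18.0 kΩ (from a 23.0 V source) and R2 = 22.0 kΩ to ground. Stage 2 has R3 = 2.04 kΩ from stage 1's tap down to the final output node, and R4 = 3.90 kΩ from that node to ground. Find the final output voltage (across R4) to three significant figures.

Stage 2 presents R3+R4 = 5.940 kΩ as a load on stage 1's tap.
Stage 1's lower leg becomes R2‖(R3+R4) = 4.677 kΩ, so V_mid = 23.0 × 4.677/22.68 = 4.744 V.
Stage 2 is itself unloaded: V_out = V_mid × R4/(R3+R4) = 4.744 × 3.90/5.940 = 3.11 V.

V_out ≈ 3.11 V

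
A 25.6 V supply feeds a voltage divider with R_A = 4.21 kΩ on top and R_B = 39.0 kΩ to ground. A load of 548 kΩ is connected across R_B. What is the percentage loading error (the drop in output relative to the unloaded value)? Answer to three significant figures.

0.689 %

The divider's output (Thévenin) resistance is R_A‖R_B = 3.800 kΩ.
Fractional drop under load = R_th/(R_th + R_L) = 3.800 / (3.800 + 548) = 0.006886.
So the output falls by 0.689 %.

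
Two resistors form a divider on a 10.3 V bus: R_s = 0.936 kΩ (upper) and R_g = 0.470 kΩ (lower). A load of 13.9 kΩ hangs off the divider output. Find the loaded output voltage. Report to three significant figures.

V_out ≈ 3.37 V

The load sits in parallel with R_g: R_g‖R_L = (470 × 13900) / (470 + 13900) = 454.6 Ω.
V_out = 10.3 × 454.6 / (936 + 454.6) = 10.3 × 454.6/1391 = 3.37 V.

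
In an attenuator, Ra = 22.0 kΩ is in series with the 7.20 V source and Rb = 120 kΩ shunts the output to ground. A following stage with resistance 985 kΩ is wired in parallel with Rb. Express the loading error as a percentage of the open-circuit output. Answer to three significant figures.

1.85 %

The divider's output (Thévenin) resistance is Ra‖Rb = 18.59 kΩ.
Fractional drop under load = R_th/(R_th + R_L) = 18.59 / (18.59 + 985) = 0.01853.
So the output falls by 1.85 %.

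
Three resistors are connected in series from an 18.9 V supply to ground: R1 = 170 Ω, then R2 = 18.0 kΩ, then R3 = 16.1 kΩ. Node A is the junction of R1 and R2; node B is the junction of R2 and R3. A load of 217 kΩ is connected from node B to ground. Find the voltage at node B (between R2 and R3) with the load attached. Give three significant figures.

V ≈ 8.54 V

At node B, R3 is in parallel with the load: R3‖R_L = 14990 Ω.
Below node A the resistance is R2 + (R3‖R_L) = 32990 Ω, so V_A = 18.9 × 32990/33160 = 18.80 V.
Then V_B = V_A × (R3‖R_L)/(R2 + R3‖R_L) = 18.80 × 14990/32990 = 8.54 V.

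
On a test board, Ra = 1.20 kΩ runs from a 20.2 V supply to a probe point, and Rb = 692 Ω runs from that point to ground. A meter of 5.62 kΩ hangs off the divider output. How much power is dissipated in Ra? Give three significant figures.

P ≈ 148 mW

Total resistance from the source is Ra + (Rb‖R_L) = 1816 Ω, so I = 20.2/1816 Ω = 11.12 mA.
P = I²·Ra = (11.12 mA)² × 1.20 kΩ = 148 mW.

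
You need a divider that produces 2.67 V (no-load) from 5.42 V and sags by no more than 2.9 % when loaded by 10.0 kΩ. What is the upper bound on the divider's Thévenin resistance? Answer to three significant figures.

R_th ≤ 299 Ω

Loading drop = R_th/(R_th + R_L) ≤ 0.0290, so R_th ≤ R_L · ε/(1−ε) = 10.0 kΩ × 0.0290/0.9710 = 299 Ω.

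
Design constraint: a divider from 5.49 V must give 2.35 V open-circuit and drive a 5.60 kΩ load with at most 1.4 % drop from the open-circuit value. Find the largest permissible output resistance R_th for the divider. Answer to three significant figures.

Loading drop = R_th/(R_th + R_L) ≤ 0.0140, so R_th ≤ R_L · ε/(1−ε) = 5.60 kΩ × 0.0140/0.9860 = 79.5 Ω.
(Any R1, R2 with R2/(R1+R2) = 0.428 and R1‖R2 ≤ 79.5 Ω will meet the spec.)

R_th ≤ 79.5 Ω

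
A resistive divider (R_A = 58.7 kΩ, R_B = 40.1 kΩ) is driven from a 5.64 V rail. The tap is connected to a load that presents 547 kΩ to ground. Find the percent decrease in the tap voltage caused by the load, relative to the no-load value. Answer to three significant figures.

4.17 %

The divider's output (Thévenin) resistance is R_A‖R_B = 23.82 kΩ.
Fractional drop under load = R_th/(R_th + R_L) = 23.82 / (23.82 + 547) = 0.04174.
So the output falls by 4.17 %.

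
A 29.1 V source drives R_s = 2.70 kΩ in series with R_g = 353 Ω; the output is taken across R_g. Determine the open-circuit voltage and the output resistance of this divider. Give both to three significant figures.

V_th is the open-circuit tap voltage: 29.1 × 353/(2700 + 353) = 3.36 V.
With the supply zeroed, R_s and R_g appear in parallel from the tap: R_th = R_s‖R_g = (2700 × 353)/3053 = 312 Ω.

V_th = 3.36 V, R_th = 312 Ω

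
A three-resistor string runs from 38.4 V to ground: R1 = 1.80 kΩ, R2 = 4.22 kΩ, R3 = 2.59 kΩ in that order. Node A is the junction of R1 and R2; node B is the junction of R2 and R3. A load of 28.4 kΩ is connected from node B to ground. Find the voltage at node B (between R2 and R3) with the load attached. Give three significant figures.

At node B, R3 is in parallel with the load: R3‖R_L = 2.374 kΩ.
Below node A the resistance is R2 + (R3‖R_L) = 6.594 kΩ, so V_A = 38.4 × 6.594/8.394 = 30.17 V.
Then V_B = V_A × (R3‖R_L)/(R2 + R3‖R_L) = 30.17 × 2.374/6.594 = 10.9 V.

V ≈ 10.9 V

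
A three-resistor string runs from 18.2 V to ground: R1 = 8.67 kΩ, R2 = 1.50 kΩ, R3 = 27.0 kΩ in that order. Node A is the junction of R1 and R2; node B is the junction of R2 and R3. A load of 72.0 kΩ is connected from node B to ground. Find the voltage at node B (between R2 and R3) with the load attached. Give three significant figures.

V ≈ 12.0 V

At node B, R3 is in parallel with the load: R3‖R_L = 19.64 kΩ.
Below node A the resistance is R2 + (R3‖R_L) = 21.14 kΩ, so V_A = 18.2 × 21.14/29.81 = 12.91 V.
Then V_B = V_A × (R3‖R_L)/(R2 + R3‖R_L) = 12.91 × 19.64/21.14 = 12.0 V.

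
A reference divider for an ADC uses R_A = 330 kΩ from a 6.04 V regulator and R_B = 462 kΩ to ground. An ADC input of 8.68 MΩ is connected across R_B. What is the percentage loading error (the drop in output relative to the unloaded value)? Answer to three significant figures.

The divider's output (Thévenin) resistance is R_A‖R_B = 192.5 kΩ.
Fractional drop under load = R_th/(R_th + R_L) = 192.5 / (192.5 + 8680) = 0.02170.
So the output falls by 2.17 %.

2.17 %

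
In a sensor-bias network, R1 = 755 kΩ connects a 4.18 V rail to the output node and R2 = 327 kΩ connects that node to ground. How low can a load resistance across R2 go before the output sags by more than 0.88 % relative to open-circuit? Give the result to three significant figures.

R_L(min) ≈ 25.7 MΩ

Output resistance R_th = R1‖R2 = (755 × 327)/1082 = 228.2 kΩ.
The fractional drop is R_th/(R_th + R_L); requiring this ≤ 0.00880 gives R_L ≥ R_th(1/0.00880 − 1) = 228.2 × 112.6 = 25.7 MΩ.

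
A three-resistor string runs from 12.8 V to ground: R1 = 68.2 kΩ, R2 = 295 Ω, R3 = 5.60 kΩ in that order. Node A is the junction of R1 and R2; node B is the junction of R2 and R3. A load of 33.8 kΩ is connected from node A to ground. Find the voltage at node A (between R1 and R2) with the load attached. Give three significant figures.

Below node A the series string R2+R3 = 5895 Ω sits in parallel with the 33800 Ω load: 5020 Ω.
V_A = 12.8 × 5020/(68200 + 5020) = 0.878 V.

V ≈ 0.878 V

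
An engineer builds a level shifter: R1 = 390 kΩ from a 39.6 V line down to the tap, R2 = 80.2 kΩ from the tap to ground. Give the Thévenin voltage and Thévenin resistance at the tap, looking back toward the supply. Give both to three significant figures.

V_th = 6.75 V, R_th = 66.5 kΩ

V_th is the open-circuit tap voltage: 39.6 × 80.2/(390 + 80.2) = 6.75 V.
With the supply zeroed, R1 and R2 appear in parallel from the tap: R_th = R1‖R2 = (390 × 80.2)/470.2 = 66.5 kΩ.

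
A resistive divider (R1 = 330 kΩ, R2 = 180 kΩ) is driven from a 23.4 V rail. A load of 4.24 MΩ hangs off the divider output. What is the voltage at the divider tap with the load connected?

V_out ≈ 8.04 V

The load sits in parallel with R2: R2‖R_L = (180 × 4240) / (180 + 4240) = 172.7 kΩ.
V_out = 23.4 × 172.7 / (330 + 172.7) = 23.4 × 172.7/502.7 = 8.04 V.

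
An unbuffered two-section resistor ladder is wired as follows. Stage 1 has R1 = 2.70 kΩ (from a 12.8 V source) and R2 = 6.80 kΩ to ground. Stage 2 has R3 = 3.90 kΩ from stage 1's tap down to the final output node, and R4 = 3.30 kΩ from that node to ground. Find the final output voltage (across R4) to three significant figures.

Stage 2 presents R3+R4 = 7.200 kΩ as a load on stage 1's tap.
Stage 1's lower leg becomes R2‖(R3+R4) = 3.497 kΩ, so V_mid = 12.8 × 3.497/6.197 = 7.223 V.
Stage 2 is itself unloaded: V_out = V_mid × R4/(R3+R4) = 7.223 × 3.30/7.200 = 3.31 V.

V_out ≈ 3.31 V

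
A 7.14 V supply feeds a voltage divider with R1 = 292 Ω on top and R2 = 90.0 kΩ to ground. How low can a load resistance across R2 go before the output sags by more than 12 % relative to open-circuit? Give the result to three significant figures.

Output resistance R_th = R1‖R2 = (292 × 90000)/90290 = 291.1 Ω.
The fractional drop is R_th/(R_th + R_L); requiring this ≤ 0.120 gives R_L ≥ R_th(1/0.120 − 1) = 291.1 × 7.333 = 2.13 kΩ.

R_L(min) ≈ 2.13 kΩ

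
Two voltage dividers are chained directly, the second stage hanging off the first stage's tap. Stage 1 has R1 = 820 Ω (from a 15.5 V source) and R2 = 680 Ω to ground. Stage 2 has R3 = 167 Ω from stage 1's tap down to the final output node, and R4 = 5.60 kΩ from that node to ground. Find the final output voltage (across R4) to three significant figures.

V_out ≈ 6.41 V

Stage 2 presents R3+R4 = 5767 Ω as a load on stage 1's tap.
Stage 1's lower leg becomes R2‖(R3+R4) = 608.3 Ω, so V_mid = 15.5 × 608.3/1428 = 6.601 V.
Stage 2 is itself unloaded: V_out = V_mid × R4/(R3+R4) = 6.601 × 5600/5767 = 6.41 V.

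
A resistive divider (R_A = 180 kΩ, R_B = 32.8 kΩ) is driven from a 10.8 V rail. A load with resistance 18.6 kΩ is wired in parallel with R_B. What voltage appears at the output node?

V_out ≈ 0.668 V

The load sits in parallel with R_B: R_B‖R_L = (32.8 × 18.6) / (32.8 + 18.6) = 11.87 kΩ.
V_out = 10.8 × 11.87 / (180 + 11.87) = 10.8 × 11.87/191.9 = 0.668 V.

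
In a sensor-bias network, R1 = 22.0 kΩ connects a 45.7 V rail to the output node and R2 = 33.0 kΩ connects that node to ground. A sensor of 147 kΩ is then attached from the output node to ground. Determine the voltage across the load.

V_out ≈ 25.2 V

The load sits in parallel with R2: R2‖R_L = (33.0 × 147) / (33.0 + 147) = 26.95 kΩ.
V_out = 45.7 × 26.95 / (22.0 + 26.95) = 45.7 × 26.95/48.95 = 25.2 V.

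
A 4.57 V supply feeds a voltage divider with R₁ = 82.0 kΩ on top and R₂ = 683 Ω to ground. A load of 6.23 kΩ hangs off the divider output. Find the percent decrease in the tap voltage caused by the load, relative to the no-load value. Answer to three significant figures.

9.81 %

Unloaded V = 4.57 × 683/82680 = 0.037750 V.
Loaded: R₂‖R_L = 615.5 Ω, giving V = 4.57 × 615.5/82620 = 0.034048 V.
Drop = (0.037750 − 0.034048) / 0.037750 = 9.81 %.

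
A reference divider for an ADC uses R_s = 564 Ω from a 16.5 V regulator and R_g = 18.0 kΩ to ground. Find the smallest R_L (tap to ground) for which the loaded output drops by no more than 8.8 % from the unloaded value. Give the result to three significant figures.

Output resistance R_th = R_s‖R_g = (564 × 18000)/18560 = 546.9 Ω.
The fractional drop is R_th/(R_th + R_L); requiring this ≤ 0.0880 gives R_L ≥ R_th(1/0.0880 − 1) = 546.9 × 10.36 = 5.67 kΩ.

R_L(min) ≈ 5.67 kΩ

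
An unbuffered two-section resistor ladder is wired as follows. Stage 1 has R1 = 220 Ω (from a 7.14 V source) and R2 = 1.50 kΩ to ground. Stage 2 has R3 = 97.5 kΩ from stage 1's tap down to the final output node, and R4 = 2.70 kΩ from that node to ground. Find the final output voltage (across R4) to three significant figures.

V_out ≈ 0.167 V

Stage 2 presents R3+R4 = 100200 Ω as a load on stage 1's tap.
Stage 1's lower leg becomes R2‖(R3+R4) = 1478 Ω, so V_mid = 7.14 × 1478/1698 = 6.215 V.
Stage 2 is itself unloaded: V_out = V_mid × R4/(R3+R4) = 6.215 × 2700/100200 = 0.167 V.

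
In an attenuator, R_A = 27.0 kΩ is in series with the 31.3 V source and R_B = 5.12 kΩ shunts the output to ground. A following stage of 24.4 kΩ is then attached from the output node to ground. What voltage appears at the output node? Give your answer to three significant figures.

V_out ≈ 4.24 V

The load sits in parallel with R_B: R_B‖R_L = (5.12 × 24.4) / (5.12 + 24.4) = 4.232 kΩ.
V_out = 31.3 × 4.232 / (27.0 + 4.232) = 31.3 × 4.232/31.23 = 4.24 V.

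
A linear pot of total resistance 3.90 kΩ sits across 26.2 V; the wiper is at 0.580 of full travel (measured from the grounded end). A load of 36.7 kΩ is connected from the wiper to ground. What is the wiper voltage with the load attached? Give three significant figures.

The wiper splits the pot into (1−α)R = 1.638 kΩ above and αR = 2.262 kΩ below.
Lower section ‖ load = 2.131 kΩ.
V_wiper = 26.2 × 2.131/(1.638 + 2.131) = 14.8 V.

V ≈ 14.8 V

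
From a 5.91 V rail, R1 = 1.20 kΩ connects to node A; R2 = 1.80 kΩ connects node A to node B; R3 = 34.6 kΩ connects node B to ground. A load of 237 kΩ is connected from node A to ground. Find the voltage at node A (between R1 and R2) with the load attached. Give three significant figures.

V ≈ 5.69 V

Below node A the series string R2+R3 = 36.40 kΩ sits in parallel with the 237 kΩ load: 31.55 kΩ.
V_A = 5.91 × 31.55/(1.20 + 31.55) = 5.69 V.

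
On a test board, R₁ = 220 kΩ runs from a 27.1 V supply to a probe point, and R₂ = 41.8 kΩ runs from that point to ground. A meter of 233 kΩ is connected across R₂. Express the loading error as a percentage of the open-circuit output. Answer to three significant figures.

The divider's output (Thévenin) resistance is R₁‖R₂ = 35.13 kΩ.
Fractional drop under load = R_th/(R_th + R_L) = 35.13 / (35.13 + 233) = 0.1310.
So the output falls by 13.1 %.

13.1 %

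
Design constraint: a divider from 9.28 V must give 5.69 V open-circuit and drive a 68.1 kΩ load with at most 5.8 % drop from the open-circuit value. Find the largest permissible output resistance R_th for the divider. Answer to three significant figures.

R_th ≤ 4.19 kΩ

Loading drop = R_th/(R_th + R_L) ≤ 0.0580, so R_th ≤ R_L · ε/(1−ε) = 68.1 kΩ × 0.0580/0.9420 = 4.19 kΩ.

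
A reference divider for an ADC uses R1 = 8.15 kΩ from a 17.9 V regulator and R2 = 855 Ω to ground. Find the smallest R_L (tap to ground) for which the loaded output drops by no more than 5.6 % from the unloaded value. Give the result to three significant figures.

R_L(min) ≈ 13.0 kΩ

Output resistance R_th = R1‖R2 = (8150 × 855)/9005 = 773.8 Ω.
The fractional drop is R_th/(R_th + R_L); requiring this ≤ 0.0560 gives R_L ≥ R_th(1/0.0560 − 1) = 773.8 × 16.86 = 13.0 kΩ.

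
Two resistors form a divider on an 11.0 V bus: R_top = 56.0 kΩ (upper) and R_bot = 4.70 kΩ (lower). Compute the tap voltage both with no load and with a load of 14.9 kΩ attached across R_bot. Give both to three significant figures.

Unloaded: 0.852 V; loaded: 0.660 V

Open-circuit: V = 11.0 × 4.70/(56.0 + 4.70) = 0.852 V.
With the load, R_bot becomes R_bot‖R_L = 3.573 kΩ, so V = 11.0 × 3.573/59.57 = 0.660 V.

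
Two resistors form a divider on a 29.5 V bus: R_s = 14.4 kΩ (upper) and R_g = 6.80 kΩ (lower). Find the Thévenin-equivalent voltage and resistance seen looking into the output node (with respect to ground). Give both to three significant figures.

V_th = 9.46 V, R_th = 4.62 kΩ

V_th is the open-circuit tap voltage: 29.5 × 6.80/(14.4 + 6.80) = 9.46 V.
With the supply zeroed, R_s and R_g appear in parallel from the tap: R_th = R_s‖R_g = (14.4 × 6.80)/21.20 = 4.62 kΩ.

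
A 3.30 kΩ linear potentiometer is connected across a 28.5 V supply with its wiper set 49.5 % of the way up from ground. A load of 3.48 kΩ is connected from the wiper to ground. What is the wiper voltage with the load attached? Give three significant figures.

V ≈ 11.4 V

The wiper splits the pot into (1−α)R = 1.667 kΩ above and αR = 1.633 kΩ below.
Lower section ‖ load = 1.112 kΩ.
V_wiper = 28.5 × 1.112/(1.667 + 1.112) = 11.4 V.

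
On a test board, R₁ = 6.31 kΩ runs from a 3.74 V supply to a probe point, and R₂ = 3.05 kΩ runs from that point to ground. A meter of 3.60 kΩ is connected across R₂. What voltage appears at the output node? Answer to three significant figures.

The load sits in parallel with R₂: R₂‖R_L = (3.05 × 3.60) / (3.05 + 3.60) = 1.651 kΩ.
V_out = 3.74 × 1.651 / (6.31 + 1.651) = 3.74 × 1.651/7.961 = 0.776 V.
(Unloaded it would have been 1.22 V.)

V_out ≈ 0.776 V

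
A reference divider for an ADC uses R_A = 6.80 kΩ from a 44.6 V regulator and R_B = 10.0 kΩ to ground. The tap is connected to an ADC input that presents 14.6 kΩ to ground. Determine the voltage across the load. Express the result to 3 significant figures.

V_out ≈ 20.8 V

The load sits in parallel with R_B: R_B‖R_L = (10.0 × 14.6) / (10.0 + 14.6) = 5.935 kΩ.
V_out = 44.6 × 5.935 / (6.80 + 5.935) = 44.6 × 5.935/12.73 = 20.8 V.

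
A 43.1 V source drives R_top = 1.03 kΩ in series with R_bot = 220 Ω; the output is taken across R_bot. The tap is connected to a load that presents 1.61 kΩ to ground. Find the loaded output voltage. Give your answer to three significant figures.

The load sits in parallel with R_bot: R_bot‖R_L = (220 × 1610) / (220 + 1610) = 193.6 Ω.
V_out = 43.1 × 193.6 / (1030 + 193.6) = 43.1 × 193.6/1224 = 6.82 V.
(Unloaded it would have been 7.59 V.)

V_out ≈ 6.82 V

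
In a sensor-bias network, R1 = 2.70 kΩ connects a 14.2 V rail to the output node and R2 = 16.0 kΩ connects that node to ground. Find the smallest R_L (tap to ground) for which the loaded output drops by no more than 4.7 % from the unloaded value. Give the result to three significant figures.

R_L(min) ≈ 46.8 kΩ

Output resistance R_th = R1‖R2 = (2.70 × 16.0)/18.70 = 2.310 kΩ.
The fractional drop is R_th/(R_th + R_L); requiring this ≤ 0.0470 gives R_L ≥ R_th(1/0.0470 − 1) = 2.310 × 20.28 = 46.8 kΩ.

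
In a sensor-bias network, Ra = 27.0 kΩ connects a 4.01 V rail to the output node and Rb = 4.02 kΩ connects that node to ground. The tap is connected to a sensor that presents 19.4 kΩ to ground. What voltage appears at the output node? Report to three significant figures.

V_out ≈ 0.440 V

The load sits in parallel with Rb: Rb‖R_L = (4.02 × 19.4) / (4.02 + 19.4) = 3.330 kΩ.
V_out = 4.01 × 3.330 / (27.0 + 3.330) = 4.01 × 3.330/30.33 = 0.440 V.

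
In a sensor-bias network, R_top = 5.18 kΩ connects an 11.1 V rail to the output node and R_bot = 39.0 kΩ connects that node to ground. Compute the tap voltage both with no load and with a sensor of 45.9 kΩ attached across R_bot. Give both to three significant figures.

Open-circuit: V = 11.1 × 39.0/(5.18 + 39.0) = 9.80 V.
With the load, R_bot becomes R_bot‖R_L = 21.08 kΩ, so V = 11.1 × 21.08/26.26 = 8.91 V.

Unloaded: 9.80 V; loaded: 8.91 V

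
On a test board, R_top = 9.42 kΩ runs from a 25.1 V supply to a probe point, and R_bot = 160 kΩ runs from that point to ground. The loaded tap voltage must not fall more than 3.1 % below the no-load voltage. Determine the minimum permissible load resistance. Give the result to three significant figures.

R_L(min) ≈ 278 kΩ

Output resistance R_th = R_top‖R_bot = (9.42 × 160)/169.4 = 8.896 kΩ.
The fractional drop is R_th/(R_th + R_L); requiring this ≤ 0.0310 gives R_L ≥ R_th(1/0.0310 − 1) = 8.896 × 31.26 = 278 kΩ.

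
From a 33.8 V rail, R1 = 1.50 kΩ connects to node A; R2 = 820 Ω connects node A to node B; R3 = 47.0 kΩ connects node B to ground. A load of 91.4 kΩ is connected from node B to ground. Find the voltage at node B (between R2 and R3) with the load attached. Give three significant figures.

At node B, R3 is in parallel with the load: R3‖R_L = 31040 Ω.
Below node A the resistance is R2 + (R3‖R_L) = 31860 Ω, so V_A = 33.8 × 31860/33360 = 32.28 V.
Then V_B = V_A × (R3‖R_L)/(R2 + R3‖R_L) = 32.28 × 31040/31860 = 31.4 V.

V ≈ 31.4 V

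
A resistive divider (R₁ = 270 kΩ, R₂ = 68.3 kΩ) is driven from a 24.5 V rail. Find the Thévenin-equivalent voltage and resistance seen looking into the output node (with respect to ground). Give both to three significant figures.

V_th = 4.95 V, R_th = 54.5 kΩ

V_th is the open-circuit tap voltage: 24.5 × 68.3/(270 + 68.3) = 4.95 V.
With the supply zeroed, R₁ and R₂ appear in parallel from the tap: R_th = R₁‖R₂ = (270 × 68.3)/338.3 = 54.5 kΩ.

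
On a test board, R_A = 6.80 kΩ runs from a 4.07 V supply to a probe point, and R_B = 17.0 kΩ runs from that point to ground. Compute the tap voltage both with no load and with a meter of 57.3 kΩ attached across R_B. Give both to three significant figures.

Unloaded: 2.91 V; loaded: 2.68 V

Open-circuit: V = 4.07 × 17.0/(6.80 + 17.0) = 2.91 V.
With the load, R_B becomes R_B‖R_L = 13.11 kΩ, so V = 4.07 × 13.11/19.91 = 2.68 V.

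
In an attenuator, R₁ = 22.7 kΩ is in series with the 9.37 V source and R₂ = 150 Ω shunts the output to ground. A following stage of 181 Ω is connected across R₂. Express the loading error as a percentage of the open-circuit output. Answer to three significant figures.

45.2 %

Unloaded V = 9.37 × 150/22850 = 0.06151 V.
Loaded: R₂‖R_L = 82.02 Ω, giving V = 9.37 × 82.02/22780 = 0.03374 V.
Drop = (0.06151 − 0.03374) / 0.06151 = 45.2 %.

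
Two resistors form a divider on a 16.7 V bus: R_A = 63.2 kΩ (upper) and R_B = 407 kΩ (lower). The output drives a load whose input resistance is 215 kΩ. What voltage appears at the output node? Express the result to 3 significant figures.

The load sits in parallel with R_B: R_B‖R_L = (407 × 215) / (407 + 215) = 140.7 kΩ.
V_out = 16.7 × 140.7 / (63.2 + 140.7) = 16.7 × 140.7/203.9 = 11.5 V.

V_out ≈ 11.5 V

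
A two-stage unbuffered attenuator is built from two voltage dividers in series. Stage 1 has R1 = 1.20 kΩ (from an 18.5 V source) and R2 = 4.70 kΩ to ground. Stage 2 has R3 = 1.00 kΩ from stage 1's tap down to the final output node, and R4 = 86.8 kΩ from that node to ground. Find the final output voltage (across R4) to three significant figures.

Stage 2 presents R3+R4 = 87.80 kΩ as a load on stage 1's tap.
Stage 1's lower leg becomes R2‖(R3+R4) = 4.461 kΩ, so V_mid = 18.5 × 4.461/5.661 = 14.58 V.
Stage 2 is itself unloaded: V_out = V_mid × R4/(R3+R4) = 14.58 × 86.8/87.80 = 14.4 V.

V_out ≈ 14.4 V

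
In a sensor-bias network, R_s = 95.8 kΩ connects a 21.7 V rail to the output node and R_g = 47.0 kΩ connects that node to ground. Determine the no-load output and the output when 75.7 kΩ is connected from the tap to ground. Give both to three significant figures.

Open-circuit: V = 21.7 × 47.0/(95.8 + 47.0) = 7.14 V.
With the load, R_g becomes R_g‖R_L = 29.00 kΩ, so V = 21.7 × 29.00/124.8 = 5.04 V.

Unloaded: 7.14 V; loaded: 5.04 V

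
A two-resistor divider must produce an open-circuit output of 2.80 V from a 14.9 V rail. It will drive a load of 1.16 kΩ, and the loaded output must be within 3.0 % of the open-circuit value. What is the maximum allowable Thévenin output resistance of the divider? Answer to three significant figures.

R_th ≤ 35.9 Ω

Loading drop = R_th/(R_th + R_L) ≤ 0.0300, so R_th ≤ R_L · ε/(1−ε) = 1.16 kΩ × 0.0300/0.9700 = 35.9 Ω.
(Any R1, R2 with R2/(R1+R2) = 0.188 and R1‖R2 ≤ 35.9 Ω will meet the spec.)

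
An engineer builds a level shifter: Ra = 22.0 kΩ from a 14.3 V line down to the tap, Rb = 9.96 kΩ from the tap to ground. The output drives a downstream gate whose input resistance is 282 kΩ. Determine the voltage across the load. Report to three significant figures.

The load sits in parallel with Rb: Rb‖R_L = (9.96 × 282) / (9.96 + 282) = 9.620 kΩ.
V_out = 14.3 × 9.620 / (22.0 + 9.620) = 14.3 × 9.620/31.62 = 4.35 V.

V_out ≈ 4.35 V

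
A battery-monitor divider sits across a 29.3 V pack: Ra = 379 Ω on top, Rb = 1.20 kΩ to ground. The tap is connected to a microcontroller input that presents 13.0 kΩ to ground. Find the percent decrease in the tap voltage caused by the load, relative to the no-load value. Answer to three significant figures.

The divider's output (Thévenin) resistance is Ra‖Rb = 288.0 Ω.
Fractional drop under load = R_th/(R_th + R_L) = 288.0 / (288.0 + 13000) = 0.02168.
So the output falls by 2.17 %.

2.17 %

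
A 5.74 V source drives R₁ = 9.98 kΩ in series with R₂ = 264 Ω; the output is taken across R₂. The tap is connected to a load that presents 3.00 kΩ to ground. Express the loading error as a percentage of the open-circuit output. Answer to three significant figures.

7.90 %

The divider's output (Thévenin) resistance is R₁‖R₂ = 257.2 Ω.
Fractional drop under load = R_th/(R_th + R_L) = 257.2 / (257.2 + 3000) = 0.07896.
So the output falls by 7.90 %.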